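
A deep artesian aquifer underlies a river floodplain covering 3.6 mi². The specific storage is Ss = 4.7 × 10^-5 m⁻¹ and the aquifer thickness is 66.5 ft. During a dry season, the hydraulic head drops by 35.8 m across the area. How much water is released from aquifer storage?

b = 66.5 ft = 20.27 m
S = Ss × b = 4.7 × 10^-5 m⁻¹ × 20.27 m = 9.527 × 10^-4
A = 3.6 mi² = 9.324 × 10^6 m²
ΔV = S × A × Δh = 9.527 × 10^-4 × 9.324 × 10^6 m² × 35.8 m = 3.18 × 10^5 m³

ΔV ≈ 3.18 × 10^5 m³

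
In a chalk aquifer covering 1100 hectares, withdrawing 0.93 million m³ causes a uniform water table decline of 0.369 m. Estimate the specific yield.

A = 1100 hectares = 1.1 × 10^7 m²
ΔV = 0.93 million m³ = 9.3 × 10^5 m³
Sy = ΔV / (A × Δh) = 9.3 × 10^5 m³ / (1.1 × 10^7 m² × 0.369 m) = 0.2291

Sy ≈ 0.23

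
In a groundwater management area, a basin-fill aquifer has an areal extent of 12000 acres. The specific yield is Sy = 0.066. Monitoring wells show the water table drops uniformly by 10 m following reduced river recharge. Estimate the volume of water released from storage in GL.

A = 12000 acres = 4.856 × 10^7 m²
ΔV = Sy × A × Δh = 0.066 × 4.856 × 10^7 m² × 10 m = 3.205 × 10^7 m³
ΔV = 3.205 × 10^7 m³ = 32.05 GL

ΔV ≈ 32.1 GL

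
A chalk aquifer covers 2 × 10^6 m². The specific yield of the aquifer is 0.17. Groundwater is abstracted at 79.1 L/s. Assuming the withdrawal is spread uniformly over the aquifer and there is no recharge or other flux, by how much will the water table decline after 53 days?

Δh ≈ 1.07 m

Q = 79.1 L/s = 6834 m³/d
ΔV = Q × t = 6834 m³/d × 53 d = 3.622 × 10^5 m³
Δh = ΔV / (Sy × A) = 3.622 × 10^5 / (0.17 × 2 × 10^6) = 1.065 m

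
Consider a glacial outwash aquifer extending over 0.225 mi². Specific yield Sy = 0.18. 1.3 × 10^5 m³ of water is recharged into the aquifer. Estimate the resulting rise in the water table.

Δh ≈ 1.24 m

A = 0.225 mi² = 5.827 × 10^5 m²
Δh = ΔV / (Sy × A) = 1.3 × 10^5 m³ / (0.18 × 5.827 × 10^5 m²) = 1.239 m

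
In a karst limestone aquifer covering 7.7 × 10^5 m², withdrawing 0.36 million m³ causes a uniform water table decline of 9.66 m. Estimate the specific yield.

ΔV = 0.36 million m³ = 3.6 × 10^5 m³
Sy = ΔV / (A × Δh) = 3.6 × 10^5 m³ / (7.7 × 10^5 m² × 9.66 m) = 0.0484

Sy ≈ 0.048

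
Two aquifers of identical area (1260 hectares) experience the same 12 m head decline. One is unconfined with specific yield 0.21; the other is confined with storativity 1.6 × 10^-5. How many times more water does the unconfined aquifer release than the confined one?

A = 1260 hectares = 1.26 × 10^7 m²
Unconfined: ΔV_u = Sy × A × Δh = 0.21 × 1.26 × 10^7 × 12 = 3.175 × 10^7 m³
Confined: ΔV_c = S × A × Δh = 1.6 × 10^-5 × 1.26 × 10^7 × 12 = 2419 m³
Ratio = ΔV_u / ΔV_c = Sy / S = 0.21 / 1.6 × 10^-5 = 13130

ΔV_u / ΔV_c ≈ 13100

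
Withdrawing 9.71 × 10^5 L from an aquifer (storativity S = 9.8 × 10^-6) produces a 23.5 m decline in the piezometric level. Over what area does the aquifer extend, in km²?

A ≈ 4.22 km²

ΔV = 9.71 × 10^5 L = 971 m³
A = ΔV / (S × Δh) = 971 / (9.8 × 10^-6 × 23.5) = 4.216 × 10^6 m²
A = 4.216 × 10^6 m² = 4.216 km²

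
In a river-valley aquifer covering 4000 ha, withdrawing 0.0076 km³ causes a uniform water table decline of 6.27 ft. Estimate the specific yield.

A = 4000 ha = 4 × 10^7 m²
Δh = 6.27 ft = 1.911 m
ΔV = 0.0076 km³ = 7.6 × 10^6 m³
Sy = ΔV / (A × Δh) = 7.6 × 10^6 m³ / (4 × 10^7 m² × 1.911 m) = 0.09942

Sy ≈ 0.099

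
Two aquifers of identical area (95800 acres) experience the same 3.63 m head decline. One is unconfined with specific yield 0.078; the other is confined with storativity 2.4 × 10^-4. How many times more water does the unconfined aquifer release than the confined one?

ΔV_u / ΔV_c ≈ 325

A = 95800 acres = 3.877 × 10^8 m²
Unconfined: ΔV_u = Sy × A × Δh = 0.078 × 3.877 × 10^8 × 3.63 = 1.098 × 10^8 m³
Confined: ΔV_c = S × A × Δh = 2.4 × 10^-4 × 3.877 × 10^8 × 3.63 = 3.378 × 10^5 m³
Ratio = ΔV_u / ΔV_c = Sy / S = 0.078 / 2.4 × 10^-4 = 325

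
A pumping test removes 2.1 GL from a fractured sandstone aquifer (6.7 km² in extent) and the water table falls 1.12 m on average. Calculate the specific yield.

A = 6.7 km² = 6.7 × 10^6 m²
ΔV = 2.1 GL = 2.1 × 10^6 m³
Sy = ΔV / (A × Δh) = 2.1 × 10^6 m³ / (6.7 × 10^6 m² × 1.12 m) = 0.2799

Sy ≈ 0.28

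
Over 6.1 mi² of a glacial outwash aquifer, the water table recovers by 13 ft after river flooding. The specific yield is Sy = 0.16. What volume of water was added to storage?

ΔV ≈ 1 × 10^7 m³

A = 6.1 mi² = 1.58 × 10^7 m²
Δh = 13 ft = 3.962 m
ΔV = Sy × A × Δh = 0.16 × 1.58 × 10^7 m² × 3.962 m = 1.002 × 10^7 m³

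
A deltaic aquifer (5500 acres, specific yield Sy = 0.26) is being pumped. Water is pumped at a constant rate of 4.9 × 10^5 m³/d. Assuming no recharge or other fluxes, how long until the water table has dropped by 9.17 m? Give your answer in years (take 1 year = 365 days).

A = 5500 acres = 2.226 × 10^7 m²
ΔV = Sy × A × Δh = 0.26 × 2.226 × 10^7 × 9.17 = 5.307 × 10^7 m³
t = ΔV / Q = 5.307 × 10^7 m³ / 4.9 × 10^5 m³/d = 108.3 d
t = 108.3 d ≈ 0.2967 years

t ≈ 0.297 years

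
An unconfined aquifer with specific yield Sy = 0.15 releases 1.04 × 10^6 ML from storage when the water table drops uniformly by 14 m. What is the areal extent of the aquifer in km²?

ΔV = 1.04 × 10^6 ML = 1.04 × 10^9 m³
A = ΔV / (Sy × Δh) = 1.04 × 10^9 / (0.15 × 14) = 4.952 × 10^8 m²
A = 4.952 × 10^8 m² = 495.2 km²

A ≈ 495 km²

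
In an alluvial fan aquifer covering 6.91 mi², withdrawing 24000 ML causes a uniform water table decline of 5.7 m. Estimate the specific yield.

Sy ≈ 0.24

A = 6.91 mi² = 1.79 × 10^7 m²
ΔV = 24000 ML = 2.4 × 10^7 m³
Sy = ΔV / (A × Δh) = 2.4 × 10^7 m³ / (1.79 × 10^7 m² × 5.7 m) = 0.2353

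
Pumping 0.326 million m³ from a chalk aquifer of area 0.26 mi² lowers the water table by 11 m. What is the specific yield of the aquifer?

Sy ≈ 0.044

A = 0.26 mi² = 6.734 × 10^5 m²
ΔV = 0.326 million m³ = 3.26 × 10^5 m³
Sy = ΔV / (A × Δh) = 3.26 × 10^5 m³ / (6.734 × 10^5 m² × 11 m) = 0.04401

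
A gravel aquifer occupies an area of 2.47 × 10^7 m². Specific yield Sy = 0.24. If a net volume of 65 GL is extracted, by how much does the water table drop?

Δh ≈ 11 m

ΔV = 65 GL = 6.5 × 10^7 m³
Δh = ΔV / (Sy × A) = 6.5 × 10^7 m³ / (0.24 × 2.47 × 10^7 m²) = 10.96 m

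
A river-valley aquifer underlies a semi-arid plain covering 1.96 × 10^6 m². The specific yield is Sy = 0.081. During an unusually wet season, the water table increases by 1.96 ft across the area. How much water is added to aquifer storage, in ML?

Δh = 1.96 ft = 0.5974 m
ΔV = Sy × A × Δh = 0.081 × 1.96 × 10^6 m² × 0.5974 m = 94840 m³
ΔV = 94840 m³ = 94.84 ML

ΔV ≈ 94.8 ML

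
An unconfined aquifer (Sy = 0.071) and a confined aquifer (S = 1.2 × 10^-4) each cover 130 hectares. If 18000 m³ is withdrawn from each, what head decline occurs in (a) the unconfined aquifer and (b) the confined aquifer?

Δh_u ≈ 0.195 m; Δh_c ≈ 115 m

A = 130 hectares = 1.3 × 10^6 m²
Unconfined: Δh_u = ΔV/(Sy·A) = 18000/(0.071 × 1.3 × 10^6) = 0.195 m
Confined: Δh_c = ΔV/(S·A) = 18000/(1.2 × 10^-4 × 1.3 × 10^6) = 115.4 m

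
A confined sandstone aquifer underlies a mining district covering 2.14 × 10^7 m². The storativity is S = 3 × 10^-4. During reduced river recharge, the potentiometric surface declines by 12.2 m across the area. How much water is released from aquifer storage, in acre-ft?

ΔV = S × A × Δh = 3 × 10^-4 × 2.14 × 10^7 m² × 12.2 m = 78320 m³
ΔV = 78320 m³ = 63.5 acre-ft

ΔV ≈ 63.5 acre-ft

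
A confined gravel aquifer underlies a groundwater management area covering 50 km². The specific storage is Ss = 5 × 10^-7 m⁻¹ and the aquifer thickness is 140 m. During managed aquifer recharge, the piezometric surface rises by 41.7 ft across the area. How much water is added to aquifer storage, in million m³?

S = Ss × b = 5 × 10^-7 m⁻¹ × 140 m = 7 × 10^-5
A = 50 km² = 5 × 10^7 m²
Δh = 41.7 ft = 12.71 m
ΔV = S × A × Δh = 7 × 10^-5 × 5 × 10^7 m² × 12.71 m = 44490 m³
ΔV = 44490 m³ = 0.04449 million m³

ΔV ≈ 0.0445 million m³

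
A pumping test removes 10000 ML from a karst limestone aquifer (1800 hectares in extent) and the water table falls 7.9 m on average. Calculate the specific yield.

A = 1800 hectares = 1.8 × 10^7 m²
ΔV = 10000 ML = 1 × 10^7 m³
Sy = ΔV / (A × Δh) = 1 × 10^7 m³ / (1.8 × 10^7 m² × 7.9 m) = 0.07032

Sy ≈ 0.07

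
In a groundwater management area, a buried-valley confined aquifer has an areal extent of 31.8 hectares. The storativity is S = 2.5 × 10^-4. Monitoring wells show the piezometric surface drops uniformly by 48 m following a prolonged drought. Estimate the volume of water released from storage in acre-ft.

ΔV ≈ 3.09 acre-ft

A = 31.8 hectares = 3.18 × 10^5 m²
ΔV = S × A × Δh = 2.5 × 10^-4 × 3.18 × 10^5 m² × 48 m = 3816 m³
ΔV = 3816 m³ = 3.094 acre-ft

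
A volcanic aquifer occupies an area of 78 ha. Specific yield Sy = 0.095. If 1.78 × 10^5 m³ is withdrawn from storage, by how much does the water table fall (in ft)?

A = 78 ha = 7.8 × 10^5 m²
Δh = ΔV / (Sy × A) = 1.78 × 10^5 m³ / (0.095 × 7.8 × 10^5 m²) = 2.402 m
Δh = 2.402 m = 7.881 ft

Δh ≈ 7.88 ft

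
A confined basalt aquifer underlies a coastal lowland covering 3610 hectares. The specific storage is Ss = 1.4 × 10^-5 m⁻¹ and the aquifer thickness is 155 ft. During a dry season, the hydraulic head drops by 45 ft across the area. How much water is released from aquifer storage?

ΔV ≈ 3.27 × 10^5 m³

b = 155 ft = 47.24 m
S = Ss × b = 1.4 × 10^-5 m⁻¹ × 47.24 m = 6.614 × 10^-4
A = 3610 hectares = 3.61 × 10^7 m²
Δh = 45 ft = 13.72 m
ΔV = S × A × Δh = 6.614 × 10^-4 × 3.61 × 10^7 m² × 13.72 m = 3.275 × 10^5 m³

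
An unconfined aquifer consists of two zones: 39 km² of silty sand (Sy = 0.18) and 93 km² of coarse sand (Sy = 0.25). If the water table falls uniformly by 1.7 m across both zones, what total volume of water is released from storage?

A₁ = 39 km² = 3.9 × 10^7 m²; A₂ = 93 km² = 9.3 × 10^7 m²
ΔV₁ = 0.18 × 3.9 × 10^7 × 1.7 = 1.193 × 10^7 m³
ΔV₂ = 0.25 × 9.3 × 10^7 × 1.7 = 3.953 × 10^7 m³
ΔV = ΔV₁ + ΔV₂ = 5.146 × 10^7 m³

ΔV ≈ 5.15 × 10^7 m³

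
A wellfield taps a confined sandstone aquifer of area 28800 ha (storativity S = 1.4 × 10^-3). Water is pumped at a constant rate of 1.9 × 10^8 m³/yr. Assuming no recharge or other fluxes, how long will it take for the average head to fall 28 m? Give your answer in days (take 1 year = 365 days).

t ≈ 21.7 days

A = 28800 ha = 2.88 × 10^8 m²
ΔV = S × A × Δh = 0.0014 × 2.88 × 10^8 × 28 = 1.129 × 10^7 m³
Q = 1.9 × 10^8 m³/yr = 5.205 × 10^5 m³/d
t = ΔV / Q = 1.129 × 10^7 m³ / 5.205 × 10^5 m³/d = 21.69 d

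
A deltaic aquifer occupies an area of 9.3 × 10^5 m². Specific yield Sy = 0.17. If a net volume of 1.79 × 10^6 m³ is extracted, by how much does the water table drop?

Δh ≈ 11.3 m

Δh = ΔV / (Sy × A) = 1.79 × 10^6 m³ / (0.17 × 9.3 × 10^5 m²) = 11.32 m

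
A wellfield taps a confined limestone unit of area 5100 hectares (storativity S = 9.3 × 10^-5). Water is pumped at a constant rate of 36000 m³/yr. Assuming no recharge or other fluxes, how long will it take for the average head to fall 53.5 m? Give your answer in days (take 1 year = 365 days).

A = 5100 hectares = 5.1 × 10^7 m²
ΔV = S × A × Δh = 9.3 × 10^-5 × 5.1 × 10^7 × 53.5 = 2.538 × 10^5 m³
Q = 36000 m³/yr = 98.63 m³/d
t = ΔV / Q = 2.538 × 10^5 m³ / 98.63 m³/d = 2573 d

t ≈ 2570 days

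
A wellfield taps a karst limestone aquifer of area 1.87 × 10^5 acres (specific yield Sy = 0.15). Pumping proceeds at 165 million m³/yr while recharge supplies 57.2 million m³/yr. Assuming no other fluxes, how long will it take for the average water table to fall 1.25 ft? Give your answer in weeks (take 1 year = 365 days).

A = 1.87 × 10^5 acres = 7.568 × 10^8 m²
Δh = 1.25 ft = 0.381 m
ΔV = Sy × A × Δh = 0.15 × 7.568 × 10^8 × 0.381 = 4.325 × 10^7 m³
Net withdrawal = 165 − 57.2 = 107.8 million m³/yr = 2.953 × 10^5 m³/d
t = ΔV / Q = 4.325 × 10^7 m³ / 2.953 × 10^5 m³/d = 146.4 d
t = 146.4 d ≈ 20.92 weeks

t ≈ 20.9 weeks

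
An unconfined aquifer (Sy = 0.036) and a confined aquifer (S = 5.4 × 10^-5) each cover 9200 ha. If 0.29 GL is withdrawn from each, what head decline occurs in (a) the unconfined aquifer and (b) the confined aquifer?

A = 9200 ha = 9.2 × 10^7 m²
ΔV = 0.29 GL = 2.9 × 10^5 m³
Unconfined: Δh_u = ΔV/(Sy·A) = 2.9 × 10^5/(0.036 × 9.2 × 10^7) = 0.08756 m
Confined: Δh_c = ΔV/(S·A) = 2.9 × 10^5/(5.4 × 10^-5 × 9.2 × 10^7) = 58.37 m

Δh_u ≈ 0.0876 m; Δh_c ≈ 58.4 m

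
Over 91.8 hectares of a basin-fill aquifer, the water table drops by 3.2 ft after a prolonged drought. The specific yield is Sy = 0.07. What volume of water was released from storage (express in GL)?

ΔV ≈ 0.0627 GL

A = 91.8 hectares = 9.18 × 10^5 m²
Δh = 3.2 ft = 0.9754 m
ΔV = Sy × A × Δh = 0.07 × 9.18 × 10^5 m² × 0.9754 m = 62680 m³
ΔV = 62680 m³ = 0.06268 GL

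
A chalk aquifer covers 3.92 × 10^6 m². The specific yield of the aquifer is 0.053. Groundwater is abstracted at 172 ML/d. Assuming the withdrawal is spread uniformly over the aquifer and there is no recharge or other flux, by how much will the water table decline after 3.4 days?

Δh ≈ 2.81 m

Q = 172 ML/d = 1.72 × 10^5 m³/d
ΔV = Q × t = 1.72 × 10^5 m³/d × 3.4 d = 5.848 × 10^5 m³
Δh = ΔV / (Sy × A) = 5.848 × 10^5 / (0.053 × 3.92 × 10^6) = 2.815 m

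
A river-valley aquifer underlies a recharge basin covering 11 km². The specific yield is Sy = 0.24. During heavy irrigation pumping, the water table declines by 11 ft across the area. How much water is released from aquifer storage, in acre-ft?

A = 11 km² = 1.1 × 10^7 m²
Δh = 11 ft = 3.353 m
ΔV = Sy × A × Δh = 0.24 × 1.1 × 10^7 m² × 3.353 m = 8.851 × 10^6 m³
ΔV = 8.851 × 10^6 m³ = 7176 acre-ft

ΔV ≈ 7180 acre-ft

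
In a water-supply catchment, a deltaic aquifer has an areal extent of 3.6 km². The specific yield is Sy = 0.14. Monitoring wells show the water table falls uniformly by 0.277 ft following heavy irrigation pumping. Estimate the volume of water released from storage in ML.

A = 3.6 km² = 3.6 × 10^6 m²
Δh = 0.277 ft = 0.08443 m
ΔV = Sy × A × Δh = 0.14 × 3.6 × 10^6 m² × 0.08443 m = 42550 m³
ΔV = 42550 m³ = 42.55 ML

ΔV ≈ 42.6 ML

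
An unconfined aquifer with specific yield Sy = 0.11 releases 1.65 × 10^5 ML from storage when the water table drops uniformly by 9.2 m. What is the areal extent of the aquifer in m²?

ΔV = 1.65 × 10^5 ML = 1.65 × 10^8 m³
A = ΔV / (Sy × Δh) = 1.65 × 10^8 / (0.11 × 9.2) = 1.63 × 10^8 m²

A ≈ 1.63 × 10^8 m²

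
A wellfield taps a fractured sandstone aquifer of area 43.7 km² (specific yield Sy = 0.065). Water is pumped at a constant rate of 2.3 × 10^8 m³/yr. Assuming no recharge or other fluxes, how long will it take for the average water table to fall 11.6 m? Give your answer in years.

A = 43.7 km² = 4.37 × 10^7 m²
ΔV = Sy × A × Δh = 0.065 × 4.37 × 10^7 × 11.6 = 3.295 × 10^7 m³
Q = 2.3 × 10^8 m³/yr = 6.301 × 10^5 m³/d
t = ΔV / Q = 3.295 × 10^7 m³ / 6.301 × 10^5 m³/d = 52.29 d
t = 52.29 d ≈ 0.1433 years

t ≈ 0.143 years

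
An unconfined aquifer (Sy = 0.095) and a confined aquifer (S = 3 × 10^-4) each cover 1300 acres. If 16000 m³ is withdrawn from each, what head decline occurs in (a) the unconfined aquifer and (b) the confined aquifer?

Δh_u ≈ 0.032 m; Δh_c ≈ 10.1 m

A = 1300 acres = 5.261 × 10^6 m²
Unconfined: Δh_u = ΔV/(Sy·A) = 16000/(0.095 × 5.261 × 10^6) = 0.03201 m
Confined: Δh_c = ΔV/(S·A) = 16000/(3 × 10^-4 × 5.261 × 10^6) = 10.14 m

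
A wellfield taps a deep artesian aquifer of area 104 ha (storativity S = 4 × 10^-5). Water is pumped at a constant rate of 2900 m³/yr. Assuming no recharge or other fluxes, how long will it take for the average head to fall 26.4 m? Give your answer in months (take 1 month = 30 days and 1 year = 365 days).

A = 104 ha = 1.04 × 10^6 m²
ΔV = S × A × Δh = 4 × 10^-5 × 1.04 × 10^6 × 26.4 = 1098 m³
Q = 2900 m³/yr = 7.945 m³/d
t = ΔV / Q = 1098 m³ / 7.945 m³/d = 138.2 d
t = 138.2 d ≈ 4.608 months

t ≈ 4.61 months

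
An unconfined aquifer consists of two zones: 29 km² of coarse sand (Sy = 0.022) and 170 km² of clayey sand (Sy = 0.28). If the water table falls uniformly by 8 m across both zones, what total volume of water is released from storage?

A₁ = 29 km² = 2.9 × 10^7 m²; A₂ = 170 km² = 1.7 × 10^8 m²
ΔV₁ = 0.022 × 2.9 × 10^7 × 8 = 5.104 × 10^6 m³
ΔV₂ = 0.28 × 1.7 × 10^8 × 8 = 3.808 × 10^8 m³
ΔV = ΔV₁ + ΔV₂ = 3.859 × 10^8 m³

ΔV ≈ 3.86 × 10^8 m³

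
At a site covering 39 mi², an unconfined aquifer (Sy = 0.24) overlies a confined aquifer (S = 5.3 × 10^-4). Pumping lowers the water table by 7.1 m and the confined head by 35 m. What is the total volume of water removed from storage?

A = 39 mi² = 1.01 × 10^8 m²
Unconfined: ΔV_u = Sy × A × Δh_u = 0.24 × 1.01 × 10^8 × 7.1 = 1.721 × 10^8 m³
Confined: ΔV_c = S × A × Δh_c = 5.3 × 10^-4 × 1.01 × 10^8 × 35 = 1.874 × 10^6 m³
Total ΔV = 1.721 × 10^8 + 1.874 × 10^6 = 1.74 × 10^8 m³

ΔV ≈ 1.74 × 10^8 m³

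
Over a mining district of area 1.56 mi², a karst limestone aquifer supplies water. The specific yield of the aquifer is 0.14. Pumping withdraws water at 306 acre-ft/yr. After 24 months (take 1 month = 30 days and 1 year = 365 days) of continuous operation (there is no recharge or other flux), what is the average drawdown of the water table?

A = 1.56 mi² = 4.04 × 10^6 m²
Q = 306 acre-ft/yr = 1034 m³/d
t = 24 months = 720 d
ΔV = Q × t = 1034 m³/d × 720 d = 7.445 × 10^5 m³
Δh = ΔV / (Sy × A) = 7.445 × 10^5 / (0.14 × 4.04 × 10^6) = 1.316 m

Δh ≈ 1.32 m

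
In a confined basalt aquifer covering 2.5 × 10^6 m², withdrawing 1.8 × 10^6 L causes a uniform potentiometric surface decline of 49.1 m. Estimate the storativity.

ΔV = 1.8 × 10^6 L = 1800 m³
S = ΔV / (A × Δh) = 1800 m³ / (2.5 × 10^6 m² × 49.1 m) = 1.466 × 10^-5

S ≈ 1.5 × 10^-5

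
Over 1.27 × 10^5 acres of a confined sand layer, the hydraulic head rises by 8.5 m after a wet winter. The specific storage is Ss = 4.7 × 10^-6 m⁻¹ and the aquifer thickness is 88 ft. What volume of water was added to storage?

ΔV ≈ 5.51 × 10^5 m³

b = 88 ft = 26.82 m
S = Ss × b = 4.7 × 10^-6 m⁻¹ × 26.82 m = 1.261 × 10^-4
A = 1.27 × 10^5 acres = 5.14 × 10^8 m²
ΔV = S × A × Δh = 1.261 × 10^-4 × 5.14 × 10^8 m² × 8.5 m = 5.507 × 10^5 m³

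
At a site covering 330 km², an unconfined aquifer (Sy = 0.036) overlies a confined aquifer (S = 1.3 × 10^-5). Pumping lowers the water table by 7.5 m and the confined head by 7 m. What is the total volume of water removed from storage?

A = 330 km² = 3.3 × 10^8 m²
Unconfined: ΔV_u = Sy × A × Δh_u = 0.036 × 3.3 × 10^8 × 7.5 = 8.91 × 10^7 m³
Confined: ΔV_c = S × A × Δh_c = 1.3 × 10^-5 × 3.3 × 10^8 × 7 = 30030 m³
Total ΔV = 8.91 × 10^7 + 30030 = 8.913 × 10^7 m³

ΔV ≈ 8.91 × 10^7 m³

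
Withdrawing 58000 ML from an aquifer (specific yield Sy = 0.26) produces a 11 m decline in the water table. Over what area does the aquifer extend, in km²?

ΔV = 58000 ML = 5.8 × 10^7 m³
A = ΔV / (Sy × Δh) = 5.8 × 10^7 / (0.26 × 11) = 2.028 × 10^7 m²
A = 2.028 × 10^7 m² = 20.28 km²

A ≈ 20.3 km²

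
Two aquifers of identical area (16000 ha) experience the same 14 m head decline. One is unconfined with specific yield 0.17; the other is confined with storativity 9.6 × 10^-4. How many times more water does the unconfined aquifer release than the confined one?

A = 16000 ha = 1.6 × 10^8 m²
Unconfined: ΔV_u = Sy × A × Δh = 0.17 × 1.6 × 10^8 × 14 = 3.808 × 10^8 m³
Confined: ΔV_c = S × A × Δh = 9.6 × 10^-4 × 1.6 × 10^8 × 14 = 2.15 × 10^6 m³
Ratio = ΔV_u / ΔV_c = Sy / S = 0.17 / 9.6 × 10^-4 = 177.1

ΔV_u / ΔV_c ≈ 177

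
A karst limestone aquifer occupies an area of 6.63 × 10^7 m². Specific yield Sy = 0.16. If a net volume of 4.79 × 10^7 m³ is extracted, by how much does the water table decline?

Δh = ΔV / (Sy × A) = 4.79 × 10^7 m³ / (0.16 × 6.63 × 10^7 m²) = 4.515 m

Δh ≈ 4.52 m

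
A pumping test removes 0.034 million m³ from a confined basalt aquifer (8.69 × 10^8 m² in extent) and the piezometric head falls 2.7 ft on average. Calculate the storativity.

Δh = 2.7 ft = 0.823 m
ΔV = 0.034 million m³ = 34000 m³
S = ΔV / (A × Δh) = 34000 m³ / (8.69 × 10^8 m² × 0.823 m) = 4.754 × 10^-5

S ≈ 4.8 × 10^-5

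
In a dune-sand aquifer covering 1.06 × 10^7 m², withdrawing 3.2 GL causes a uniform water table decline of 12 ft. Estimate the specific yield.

Δh = 12 ft = 3.658 m
ΔV = 3.2 GL = 3.2 × 10^6 m³
Sy = ΔV / (A × Δh) = 3.2 × 10^6 m³ / (1.06 × 10^7 m² × 3.658 m) = 0.08254

Sy ≈ 0.083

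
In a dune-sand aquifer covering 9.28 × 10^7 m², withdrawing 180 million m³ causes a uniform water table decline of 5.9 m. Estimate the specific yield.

ΔV = 180 million m³ = 1.8 × 10^8 m³
Sy = ΔV / (A × Δh) = 1.8 × 10^8 m³ / (9.28 × 10^7 m² × 5.9 m) = 0.3288

Sy ≈ 0.33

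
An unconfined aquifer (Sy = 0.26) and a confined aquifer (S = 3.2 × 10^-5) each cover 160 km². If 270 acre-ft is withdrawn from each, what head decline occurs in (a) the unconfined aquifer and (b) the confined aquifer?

Δh_u ≈ 0.00801 m; Δh_c ≈ 65 m

A = 160 km² = 1.6 × 10^8 m²
ΔV = 270 acre-ft = 3.33 × 10^5 m³
Unconfined: Δh_u = ΔV/(Sy·A) = 3.33 × 10^5/(0.26 × 1.6 × 10^8) = 0.008006 m
Confined: Δh_c = ΔV/(S·A) = 3.33 × 10^5/(3.2 × 10^-5 × 1.6 × 10^8) = 65.05 m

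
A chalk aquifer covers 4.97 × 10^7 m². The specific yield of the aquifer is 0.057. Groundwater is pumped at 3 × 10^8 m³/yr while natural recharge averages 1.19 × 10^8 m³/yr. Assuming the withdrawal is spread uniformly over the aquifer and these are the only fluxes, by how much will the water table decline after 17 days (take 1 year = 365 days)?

Net abstraction = 3 × 10^8 − 1.19 × 10^8 = 1.81 × 10^8 m³/yr
Q_net = 1.81 × 10^8 m³/yr = 4.959 × 10^5 m³/d
ΔV = Q × t = 4.959 × 10^5 m³/d × 17 d = 8.43 × 10^6 m³
Δh = ΔV / (Sy × A) = 8.43 × 10^6 / (0.057 × 4.97 × 10^7) = 2.976 m

Δh ≈ 2.98 m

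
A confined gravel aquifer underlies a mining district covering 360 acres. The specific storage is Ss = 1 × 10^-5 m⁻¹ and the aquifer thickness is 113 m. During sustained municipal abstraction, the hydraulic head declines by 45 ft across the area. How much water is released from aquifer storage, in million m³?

ΔV ≈ 0.0226 million m³

S = Ss × b = 1 × 10^-5 m⁻¹ × 113 m = 1.13 × 10^-3
A = 360 acres = 1.457 × 10^6 m²
Δh = 45 ft = 13.72 m
ΔV = S × A × Δh = 0.00113 × 1.457 × 10^6 m² × 13.72 m = 22580 m³
ΔV = 22580 m³ = 0.02258 million m³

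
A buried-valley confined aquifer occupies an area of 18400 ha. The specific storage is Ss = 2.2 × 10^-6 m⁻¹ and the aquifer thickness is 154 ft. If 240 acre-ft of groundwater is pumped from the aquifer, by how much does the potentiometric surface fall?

b = 154 ft = 46.94 m
S = Ss × b = 2.2 × 10^-6 m⁻¹ × 46.94 m = 1.033 × 10^-4
A = 18400 ha = 1.84 × 10^8 m²
ΔV = 240 acre-ft = 2.96 × 10^5 m³
Δh = ΔV / (S × A) = 2.96 × 10^5 m³ / (1.033 × 10^-4 × 1.84 × 10^8 m²) = 15.58 m

Δh ≈ 15.6 m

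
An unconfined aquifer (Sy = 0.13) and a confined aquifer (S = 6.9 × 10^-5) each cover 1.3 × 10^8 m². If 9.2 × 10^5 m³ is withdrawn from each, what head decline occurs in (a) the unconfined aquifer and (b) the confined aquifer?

Δh_u ≈ 0.0544 m; Δh_c ≈ 103 m

Unconfined: Δh_u = ΔV/(Sy·A) = 9.2 × 10^5/(0.13 × 1.3 × 10^8) = 0.05444 m
Confined: Δh_c = ΔV/(S·A) = 9.2 × 10^5/(6.9 × 10^-5 × 1.3 × 10^8) = 102.6 m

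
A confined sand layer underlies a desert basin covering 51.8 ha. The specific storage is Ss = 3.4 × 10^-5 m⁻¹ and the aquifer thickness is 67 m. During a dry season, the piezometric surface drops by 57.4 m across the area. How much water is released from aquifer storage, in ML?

ΔV ≈ 67.7 ML

S = Ss × b = 3.4 × 10^-5 m⁻¹ × 67 m = 2.278 × 10^-3
A = 51.8 ha = 5.18 × 10^5 m²
ΔV = S × A × Δh = 0.002278 × 5.18 × 10^5 m² × 57.4 m = 67730 m³
ΔV = 67730 m³ = 67.73 ML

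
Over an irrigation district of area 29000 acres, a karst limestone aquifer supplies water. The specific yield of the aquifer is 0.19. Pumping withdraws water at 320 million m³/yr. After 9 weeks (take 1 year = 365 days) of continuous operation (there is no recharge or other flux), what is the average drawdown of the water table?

Δh ≈ 2.48 m

A = 29000 acres = 1.174 × 10^8 m²
Q = 320 million m³/yr = 8.767 × 10^5 m³/d
t = 9 weeks = 63 d
ΔV = Q × t = 8.767 × 10^5 m³/d × 63 d = 5.523 × 10^7 m³
Δh = ΔV / (Sy × A) = 5.523 × 10^7 / (0.19 × 1.174 × 10^8) = 2.477 m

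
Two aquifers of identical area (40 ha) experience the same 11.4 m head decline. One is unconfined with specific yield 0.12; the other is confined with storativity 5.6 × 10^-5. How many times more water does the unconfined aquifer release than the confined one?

ΔV_u / ΔV_c ≈ 2140

A = 40 ha = 4 × 10^5 m²
Unconfined: ΔV_u = Sy × A × Δh = 0.12 × 4 × 10^5 × 11.4 = 5.472 × 10^5 m³
Confined: ΔV_c = S × A × Δh = 5.6 × 10^-5 × 4 × 10^5 × 11.4 = 255.4 m³
Ratio = ΔV_u / ΔV_c = Sy / S = 0.12 / 5.6 × 10^-5 = 2143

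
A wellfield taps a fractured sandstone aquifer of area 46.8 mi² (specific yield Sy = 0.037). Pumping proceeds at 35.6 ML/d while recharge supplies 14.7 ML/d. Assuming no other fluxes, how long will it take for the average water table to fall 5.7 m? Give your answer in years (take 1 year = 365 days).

t ≈ 3.35 years

A = 46.8 mi² = 1.212 × 10^8 m²
ΔV = Sy × A × Δh = 0.037 × 1.212 × 10^8 × 5.7 = 2.556 × 10^7 m³
Net withdrawal = 35.6 − 14.7 = 20.9 ML/d = 20900 m³/d
t = ΔV / Q = 2.556 × 10^7 m³ / 20900 m³/d = 1223 d
t = 1223 d ≈ 3.351 years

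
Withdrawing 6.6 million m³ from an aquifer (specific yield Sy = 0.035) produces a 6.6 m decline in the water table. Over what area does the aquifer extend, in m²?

A ≈ 2.86 × 10^7 m²

ΔV = 6.6 million m³ = 6.6 × 10^6 m³
A = ΔV / (Sy × Δh) = 6.6 × 10^6 / (0.035 × 6.6) = 2.857 × 10^7 m²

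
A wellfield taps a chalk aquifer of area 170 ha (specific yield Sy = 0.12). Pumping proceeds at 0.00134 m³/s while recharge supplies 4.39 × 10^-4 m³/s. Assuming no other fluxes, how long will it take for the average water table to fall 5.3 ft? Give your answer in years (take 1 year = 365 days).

t ≈ 11.6 years

A = 170 ha = 1.7 × 10^6 m²
Δh = 5.3 ft = 1.615 m
ΔV = Sy × A × Δh = 0.12 × 1.7 × 10^6 × 1.615 = 3.295 × 10^5 m³
Net withdrawal = 0.00134 − 4.39 × 10^-4 = 9.01 × 10^-4 m³/s = 77.85 m³/d
t = ΔV / Q = 3.295 × 10^5 m³ / 77.85 m³/d = 4233 d
t = 4233 d ≈ 11.6 years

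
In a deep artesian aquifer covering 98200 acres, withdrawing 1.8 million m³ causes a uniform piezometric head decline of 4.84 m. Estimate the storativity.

S ≈ 9.4 × 10^-4

A = 98200 acres = 3.974 × 10^8 m²
ΔV = 1.8 million m³ = 1.8 × 10^6 m³
S = ΔV / (A × Δh) = 1.8 × 10^6 m³ / (3.974 × 10^8 m² × 4.84 m) = 9.358 × 10^-4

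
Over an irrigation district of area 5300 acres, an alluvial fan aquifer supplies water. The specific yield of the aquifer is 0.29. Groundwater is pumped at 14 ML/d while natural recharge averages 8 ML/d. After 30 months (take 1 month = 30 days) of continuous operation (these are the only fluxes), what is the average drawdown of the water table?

A = 5300 acres = 2.145 × 10^7 m²
Net abstraction = 14 − 8 = 6 ML/d
Q_net = 6 ML/d = 6000 m³/d
t = 30 months = 900 d
ΔV = Q × t = 6000 m³/d × 900 d = 5.4 × 10^6 m³
Δh = ΔV / (Sy × A) = 5.4 × 10^6 / (0.29 × 2.145 × 10^7) = 0.8682 m

Δh ≈ 0.868 m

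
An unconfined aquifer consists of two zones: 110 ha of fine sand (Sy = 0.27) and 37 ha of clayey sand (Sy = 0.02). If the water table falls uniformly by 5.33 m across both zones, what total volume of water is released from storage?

ΔV ≈ 1.62 × 10^6 m³

A₁ = 110 ha = 1.1 × 10^6 m²; A₂ = 37 ha = 3.7 × 10^5 m²
ΔV₁ = 0.27 × 1.1 × 10^6 × 5.33 = 1.583 × 10^6 m³
ΔV₂ = 0.02 × 3.7 × 10^5 × 5.33 = 39440 m³
ΔV = ΔV₁ + ΔV₂ = 1.622 × 10^6 m³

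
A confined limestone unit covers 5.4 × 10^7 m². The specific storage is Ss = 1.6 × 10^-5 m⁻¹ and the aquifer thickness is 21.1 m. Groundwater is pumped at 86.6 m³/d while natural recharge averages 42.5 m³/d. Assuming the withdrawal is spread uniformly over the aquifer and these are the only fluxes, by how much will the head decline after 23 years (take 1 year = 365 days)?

Δh ≈ 20.3 m

S = Ss × b = 1.6 × 10^-5 m⁻¹ × 21.1 m = 3.376 × 10^-4
Net abstraction = 86.6 − 42.5 = 44.1 m³/d
t = 23 years = 8395 d
ΔV = Q × t = 44.1 m³/d × 8395 d = 3.702 × 10^5 m³
Δh = ΔV / (S × A) = 3.702 × 10^5 / (3.376 × 10^-4 × 5.4 × 10^7) = 20.31 m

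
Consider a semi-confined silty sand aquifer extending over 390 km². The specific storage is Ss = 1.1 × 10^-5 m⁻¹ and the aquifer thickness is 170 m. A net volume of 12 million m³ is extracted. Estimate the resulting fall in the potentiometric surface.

Δh ≈ 16.5 m

S = Ss × b = 1.1 × 10^-5 m⁻¹ × 170 m = 1.87 × 10^-3
A = 390 km² = 3.9 × 10^8 m²
ΔV = 12 million m³ = 1.2 × 10^7 m³
Δh = ΔV / (S × A) = 1.2 × 10^7 m³ / (0.00187 × 3.9 × 10^8 m²) = 16.45 m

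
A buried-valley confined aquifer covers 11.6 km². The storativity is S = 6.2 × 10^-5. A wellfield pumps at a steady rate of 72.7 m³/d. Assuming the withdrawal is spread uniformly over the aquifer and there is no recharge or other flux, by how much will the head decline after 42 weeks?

A = 11.6 km² = 1.16 × 10^7 m²
t = 42 weeks = 294 d
ΔV = Q × t = 72.7 m³/d × 294 d = 21370 m³
Δh = ΔV / (S × A) = 21370 / (6.2 × 10^-5 × 1.16 × 10^7) = 29.72 m

Δh ≈ 29.7 m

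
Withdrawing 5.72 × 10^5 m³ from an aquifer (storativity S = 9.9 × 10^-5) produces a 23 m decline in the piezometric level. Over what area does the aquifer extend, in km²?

A ≈ 251 km²

A = ΔV / (S × Δh) = 5.72 × 10^5 / (9.9 × 10^-5 × 23) = 2.512 × 10^8 m²
A = 2.512 × 10^8 m² = 251.2 km²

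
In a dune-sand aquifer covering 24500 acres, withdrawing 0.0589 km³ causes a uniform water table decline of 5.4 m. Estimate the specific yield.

Sy ≈ 0.11

A = 24500 acres = 9.915 × 10^7 m²
ΔV = 0.0589 km³ = 5.89 × 10^7 m³
Sy = ΔV / (A × Δh) = 5.89 × 10^7 m³ / (9.915 × 10^7 m² × 5.4 m) = 0.11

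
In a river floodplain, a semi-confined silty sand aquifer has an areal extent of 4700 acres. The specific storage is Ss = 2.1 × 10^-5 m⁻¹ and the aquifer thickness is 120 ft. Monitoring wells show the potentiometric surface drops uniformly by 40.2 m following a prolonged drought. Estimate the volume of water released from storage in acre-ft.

ΔV ≈ 476 acre-ft

b = 120 ft = 36.58 m
S = Ss × b = 2.1 × 10^-5 m⁻¹ × 36.58 m = 7.681 × 10^-4
A = 4700 acres = 1.902 × 10^7 m²
ΔV = S × A × Δh = 7.681 × 10^-4 × 1.902 × 10^7 m² × 40.2 m = 5.873 × 10^5 m³
ΔV = 5.873 × 10^5 m³ = 476.1 acre-ft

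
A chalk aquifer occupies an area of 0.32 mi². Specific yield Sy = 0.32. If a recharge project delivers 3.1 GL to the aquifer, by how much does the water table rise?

A = 0.32 mi² = 8.288 × 10^5 m²
ΔV = 3.1 GL = 3.1 × 10^6 m³
Δh = ΔV / (Sy × A) = 3.1 × 10^6 m³ / (0.32 × 8.288 × 10^5 m²) = 11.69 m

Δh ≈ 11.7 m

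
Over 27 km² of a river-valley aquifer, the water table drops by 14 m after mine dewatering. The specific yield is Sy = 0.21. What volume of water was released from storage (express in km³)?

ΔV ≈ 0.0794 km³

A = 27 km² = 2.7 × 10^7 m²
ΔV = Sy × A × Δh = 0.21 × 2.7 × 10^7 m² × 14 m = 7.938 × 10^7 m³
ΔV = 7.938 × 10^7 m³ = 0.07938 km³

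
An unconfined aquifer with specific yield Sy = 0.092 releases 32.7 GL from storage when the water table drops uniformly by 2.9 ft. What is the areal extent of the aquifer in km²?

Δh = 2.9 ft = 0.8839 m
ΔV = 32.7 GL = 3.27 × 10^7 m³
A = ΔV / (Sy × Δh) = 3.27 × 10^7 / (0.092 × 0.8839) = 4.021 × 10^8 m²
A = 4.021 × 10^8 m² = 402.1 km²

A ≈ 402 km²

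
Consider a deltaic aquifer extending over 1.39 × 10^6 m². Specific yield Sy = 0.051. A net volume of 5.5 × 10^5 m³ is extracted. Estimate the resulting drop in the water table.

Δh ≈ 7.76 m

Δh = ΔV / (Sy × A) = 5.5 × 10^5 m³ / (0.051 × 1.39 × 10^6 m²) = 7.758 m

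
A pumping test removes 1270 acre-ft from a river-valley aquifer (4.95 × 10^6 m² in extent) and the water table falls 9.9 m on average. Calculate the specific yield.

Sy ≈ 0.032

ΔV = 1270 acre-ft = 1.567 × 10^6 m³
Sy = ΔV / (A × Δh) = 1.567 × 10^6 m³ / (4.95 × 10^6 m² × 9.9 m) = 0.03197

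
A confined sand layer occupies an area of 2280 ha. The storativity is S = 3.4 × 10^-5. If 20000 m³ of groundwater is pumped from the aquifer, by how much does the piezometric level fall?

A = 2280 ha = 2.28 × 10^7 m²
Δh = ΔV / (S × A) = 20000 m³ / (3.4 × 10^-5 × 2.28 × 10^7 m²) = 25.8 m

Δh ≈ 25.8 m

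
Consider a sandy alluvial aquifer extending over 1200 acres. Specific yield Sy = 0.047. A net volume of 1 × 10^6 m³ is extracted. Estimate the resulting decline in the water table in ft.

A = 1200 acres = 4.856 × 10^6 m²
Δh = ΔV / (Sy × A) = 1 × 10^6 m³ / (0.047 × 4.856 × 10^6 m²) = 4.381 m
Δh = 4.381 m = 14.37 ft

Δh ≈ 14.4 ft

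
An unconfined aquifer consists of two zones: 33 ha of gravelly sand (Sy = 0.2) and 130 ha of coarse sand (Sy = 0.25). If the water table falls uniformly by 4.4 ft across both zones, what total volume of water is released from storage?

A₁ = 33 ha = 3.3 × 10^5 m²; A₂ = 130 ha = 1.3 × 10^6 m²
Δh = 4.4 ft = 1.341 m
ΔV₁ = 0.2 × 3.3 × 10^5 × 1.341 = 88510 m³
ΔV₂ = 0.25 × 1.3 × 10^6 × 1.341 = 4.359 × 10^5 m³
ΔV = ΔV₁ + ΔV₂ = 5.244 × 10^5 m³

ΔV ≈ 5.24 × 10^5 m³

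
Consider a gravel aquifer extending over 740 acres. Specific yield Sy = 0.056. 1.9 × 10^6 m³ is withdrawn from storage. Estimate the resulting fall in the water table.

Δh ≈ 11.3 m

A = 740 acres = 2.995 × 10^6 m²
Δh = ΔV / (Sy × A) = 1.9 × 10^6 m³ / (0.056 × 2.995 × 10^6 m²) = 11.33 m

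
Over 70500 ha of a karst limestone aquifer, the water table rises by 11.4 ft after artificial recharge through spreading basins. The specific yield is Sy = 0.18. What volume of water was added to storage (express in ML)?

ΔV ≈ 4.41 × 10^5 ML

A = 70500 ha = 7.05 × 10^8 m²
Δh = 11.4 ft = 3.475 m
ΔV = Sy × A × Δh = 0.18 × 7.05 × 10^8 m² × 3.475 m = 4.409 × 10^8 m³
ΔV = 4.409 × 10^8 m³ = 4.409 × 10^5 ML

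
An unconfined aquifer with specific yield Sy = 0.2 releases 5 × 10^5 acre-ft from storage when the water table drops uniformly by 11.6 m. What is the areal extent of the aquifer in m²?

A ≈ 2.66 × 10^8 m²

ΔV = 5 × 10^5 acre-ft = 6.167 × 10^8 m³
A = ΔV / (Sy × Δh) = 6.167 × 10^8 / (0.2 × 11.6) = 2.658 × 10^8 m²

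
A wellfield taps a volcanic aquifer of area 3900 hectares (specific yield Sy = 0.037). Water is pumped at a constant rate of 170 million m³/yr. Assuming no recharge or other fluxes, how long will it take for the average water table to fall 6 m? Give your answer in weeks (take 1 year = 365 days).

A = 3900 hectares = 3.9 × 10^7 m²
ΔV = Sy × A × Δh = 0.037 × 3.9 × 10^7 × 6 = 8.658 × 10^6 m³
Q = 170 million m³/yr = 4.658 × 10^5 m³/d
t = ΔV / Q = 8.658 × 10^6 m³ / 4.658 × 10^5 m³/d = 18.59 d
t = 18.59 d ≈ 2.656 weeks

t ≈ 2.66 weeks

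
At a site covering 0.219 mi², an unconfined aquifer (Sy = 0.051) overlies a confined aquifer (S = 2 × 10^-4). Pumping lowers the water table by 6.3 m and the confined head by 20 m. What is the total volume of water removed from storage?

A = 0.219 mi² = 5.672 × 10^5 m²
Unconfined: ΔV_u = Sy × A × Δh_u = 0.051 × 5.672 × 10^5 × 6.3 = 1.822 × 10^5 m³
Confined: ΔV_c = S × A × Δh_c = 2 × 10^-4 × 5.672 × 10^5 × 20 = 2269 m³
Total ΔV = 1.822 × 10^5 + 2269 = 1.845 × 10^5 m³

ΔV ≈ 1.85 × 10^5 m³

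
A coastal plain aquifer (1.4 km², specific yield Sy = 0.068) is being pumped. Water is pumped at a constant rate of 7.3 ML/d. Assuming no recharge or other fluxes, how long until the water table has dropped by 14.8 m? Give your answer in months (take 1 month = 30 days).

t ≈ 6.43 months

A = 1.4 km² = 1.4 × 10^6 m²
ΔV = Sy × A × Δh = 0.068 × 1.4 × 10^6 × 14.8 = 1.409 × 10^6 m³
Q = 7.3 ML/d = 7300 m³/d
t = ΔV / Q = 1.409 × 10^6 m³ / 7300 m³/d = 193 d
t = 193 d ≈ 6.434 months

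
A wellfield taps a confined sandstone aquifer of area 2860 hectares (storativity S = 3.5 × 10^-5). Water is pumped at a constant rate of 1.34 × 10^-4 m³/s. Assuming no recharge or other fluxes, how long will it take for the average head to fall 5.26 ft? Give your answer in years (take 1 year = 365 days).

A = 2860 hectares = 2.86 × 10^7 m²
Δh = 5.26 ft = 1.603 m
ΔV = S × A × Δh = 3.5 × 10^-5 × 2.86 × 10^7 × 1.603 = 1605 m³
Q = 1.34 × 10^-4 m³/s = 11.58 m³/d
t = ΔV / Q = 1605 m³ / 11.58 m³/d = 138.6 d
t = 138.6 d ≈ 0.3798 years

t ≈ 0.38 years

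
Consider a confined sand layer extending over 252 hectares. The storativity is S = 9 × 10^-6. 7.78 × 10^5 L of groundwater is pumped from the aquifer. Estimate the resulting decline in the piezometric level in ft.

A = 252 hectares = 2.52 × 10^6 m²
ΔV = 7.78 × 10^5 L = 778 m³
Δh = ΔV / (S × A) = 778 m³ / (9 × 10^-6 × 2.52 × 10^6 m²) = 34.3 m
Δh = 34.3 m = 112.5 ft

Δh ≈ 113 ft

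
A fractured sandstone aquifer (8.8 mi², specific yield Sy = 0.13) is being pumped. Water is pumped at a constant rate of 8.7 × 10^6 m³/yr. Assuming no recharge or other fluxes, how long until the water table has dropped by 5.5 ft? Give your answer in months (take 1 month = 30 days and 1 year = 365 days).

A = 8.8 mi² = 2.279 × 10^7 m²
Δh = 5.5 ft = 1.676 m
ΔV = Sy × A × Δh = 0.13 × 2.279 × 10^7 × 1.676 = 4.967 × 10^6 m³
Q = 8.7 × 10^6 m³/yr = 23840 m³/d
t = ΔV / Q = 4.967 × 10^6 m³ / 23840 m³/d = 208.4 d
t = 208.4 d ≈ 6.946 months

t ≈ 6.95 months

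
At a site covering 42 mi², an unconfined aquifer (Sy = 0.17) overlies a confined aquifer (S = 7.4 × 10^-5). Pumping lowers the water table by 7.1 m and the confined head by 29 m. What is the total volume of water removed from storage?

A = 42 mi² = 1.088 × 10^8 m²
Unconfined: ΔV_u = Sy × A × Δh_u = 0.17 × 1.088 × 10^8 × 7.1 = 1.313 × 10^8 m³
Confined: ΔV_c = S × A × Δh_c = 7.4 × 10^-5 × 1.088 × 10^8 × 29 = 2.334 × 10^5 m³
Total ΔV = 1.313 × 10^8 + 2.334 × 10^5 = 1.315 × 10^8 m³

ΔV ≈ 1.32 × 10^8 m³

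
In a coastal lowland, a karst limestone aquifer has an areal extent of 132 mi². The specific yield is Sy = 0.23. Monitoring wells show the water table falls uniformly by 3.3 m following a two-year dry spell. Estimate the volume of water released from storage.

ΔV ≈ 2.59 × 10^8 m³

A = 132 mi² = 3.419 × 10^8 m²
ΔV = Sy × A × Δh = 0.23 × 3.419 × 10^8 m² × 3.3 m = 2.595 × 10^8 m³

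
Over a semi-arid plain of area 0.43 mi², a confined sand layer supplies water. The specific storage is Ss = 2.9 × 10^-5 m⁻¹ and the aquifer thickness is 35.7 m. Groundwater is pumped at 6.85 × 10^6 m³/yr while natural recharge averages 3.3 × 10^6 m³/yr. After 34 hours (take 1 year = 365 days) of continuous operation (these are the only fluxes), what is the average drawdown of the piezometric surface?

S = Ss × b = 2.9 × 10^-5 m⁻¹ × 35.7 m = 1.035 × 10^-3
A = 0.43 mi² = 1.114 × 10^6 m²
Net abstraction = 6.85 × 10^6 − 3.3 × 10^6 = 3.55 × 10^6 m³/yr
Q_net = 3.55 × 10^6 m³/yr = 9726 m³/d
t = 34 hours = 1.417 d
ΔV = Q × t = 9726 m³/d × 1.417 d = 13780 m³
Δh = ΔV / (S × A) = 13780 / (0.001035 × 1.114 × 10^6) = 11.95 m

Δh ≈ 12 m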